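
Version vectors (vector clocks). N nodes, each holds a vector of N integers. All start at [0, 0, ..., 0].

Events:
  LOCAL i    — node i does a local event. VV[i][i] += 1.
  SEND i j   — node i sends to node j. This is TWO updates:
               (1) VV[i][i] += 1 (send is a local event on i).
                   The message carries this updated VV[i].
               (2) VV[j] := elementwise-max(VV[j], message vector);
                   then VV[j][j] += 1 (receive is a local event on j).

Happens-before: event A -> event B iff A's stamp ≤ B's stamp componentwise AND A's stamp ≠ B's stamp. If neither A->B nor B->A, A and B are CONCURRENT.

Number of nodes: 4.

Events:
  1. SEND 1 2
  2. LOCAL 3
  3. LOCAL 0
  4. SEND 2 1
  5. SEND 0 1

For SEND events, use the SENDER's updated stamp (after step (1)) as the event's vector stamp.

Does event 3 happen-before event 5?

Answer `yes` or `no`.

Answer: yes

Derivation:
Initial: VV[0]=[0, 0, 0, 0]
Initial: VV[1]=[0, 0, 0, 0]
Initial: VV[2]=[0, 0, 0, 0]
Initial: VV[3]=[0, 0, 0, 0]
Event 1: SEND 1->2: VV[1][1]++ -> VV[1]=[0, 1, 0, 0], msg_vec=[0, 1, 0, 0]; VV[2]=max(VV[2],msg_vec) then VV[2][2]++ -> VV[2]=[0, 1, 1, 0]
Event 2: LOCAL 3: VV[3][3]++ -> VV[3]=[0, 0, 0, 1]
Event 3: LOCAL 0: VV[0][0]++ -> VV[0]=[1, 0, 0, 0]
Event 4: SEND 2->1: VV[2][2]++ -> VV[2]=[0, 1, 2, 0], msg_vec=[0, 1, 2, 0]; VV[1]=max(VV[1],msg_vec) then VV[1][1]++ -> VV[1]=[0, 2, 2, 0]
Event 5: SEND 0->1: VV[0][0]++ -> VV[0]=[2, 0, 0, 0], msg_vec=[2, 0, 0, 0]; VV[1]=max(VV[1],msg_vec) then VV[1][1]++ -> VV[1]=[2, 3, 2, 0]
Event 3 stamp: [1, 0, 0, 0]
Event 5 stamp: [2, 0, 0, 0]
[1, 0, 0, 0] <= [2, 0, 0, 0]? True. Equal? False. Happens-before: True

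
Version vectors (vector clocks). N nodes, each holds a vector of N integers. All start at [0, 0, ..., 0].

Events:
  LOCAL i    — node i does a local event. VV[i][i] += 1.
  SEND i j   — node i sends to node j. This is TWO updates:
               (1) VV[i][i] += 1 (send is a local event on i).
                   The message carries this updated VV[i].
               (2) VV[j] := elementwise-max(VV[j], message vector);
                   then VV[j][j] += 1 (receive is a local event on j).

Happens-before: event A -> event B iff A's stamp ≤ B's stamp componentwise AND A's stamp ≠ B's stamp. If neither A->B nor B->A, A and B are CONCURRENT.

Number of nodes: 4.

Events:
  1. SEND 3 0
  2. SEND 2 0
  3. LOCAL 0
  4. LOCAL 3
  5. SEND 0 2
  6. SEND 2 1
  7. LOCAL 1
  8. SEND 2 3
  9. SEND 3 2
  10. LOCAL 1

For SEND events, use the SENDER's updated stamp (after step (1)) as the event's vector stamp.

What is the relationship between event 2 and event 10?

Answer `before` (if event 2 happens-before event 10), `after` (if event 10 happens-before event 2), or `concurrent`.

Initial: VV[0]=[0, 0, 0, 0]
Initial: VV[1]=[0, 0, 0, 0]
Initial: VV[2]=[0, 0, 0, 0]
Initial: VV[3]=[0, 0, 0, 0]
Event 1: SEND 3->0: VV[3][3]++ -> VV[3]=[0, 0, 0, 1], msg_vec=[0, 0, 0, 1]; VV[0]=max(VV[0],msg_vec) then VV[0][0]++ -> VV[0]=[1, 0, 0, 1]
Event 2: SEND 2->0: VV[2][2]++ -> VV[2]=[0, 0, 1, 0], msg_vec=[0, 0, 1, 0]; VV[0]=max(VV[0],msg_vec) then VV[0][0]++ -> VV[0]=[2, 0, 1, 1]
Event 3: LOCAL 0: VV[0][0]++ -> VV[0]=[3, 0, 1, 1]
Event 4: LOCAL 3: VV[3][3]++ -> VV[3]=[0, 0, 0, 2]
Event 5: SEND 0->2: VV[0][0]++ -> VV[0]=[4, 0, 1, 1], msg_vec=[4, 0, 1, 1]; VV[2]=max(VV[2],msg_vec) then VV[2][2]++ -> VV[2]=[4, 0, 2, 1]
Event 6: SEND 2->1: VV[2][2]++ -> VV[2]=[4, 0, 3, 1], msg_vec=[4, 0, 3, 1]; VV[1]=max(VV[1],msg_vec) then VV[1][1]++ -> VV[1]=[4, 1, 3, 1]
Event 7: LOCAL 1: VV[1][1]++ -> VV[1]=[4, 2, 3, 1]
Event 8: SEND 2->3: VV[2][2]++ -> VV[2]=[4, 0, 4, 1], msg_vec=[4, 0, 4, 1]; VV[3]=max(VV[3],msg_vec) then VV[3][3]++ -> VV[3]=[4, 0, 4, 3]
Event 9: SEND 3->2: VV[3][3]++ -> VV[3]=[4, 0, 4, 4], msg_vec=[4, 0, 4, 4]; VV[2]=max(VV[2],msg_vec) then VV[2][2]++ -> VV[2]=[4, 0, 5, 4]
Event 10: LOCAL 1: VV[1][1]++ -> VV[1]=[4, 3, 3, 1]
Event 2 stamp: [0, 0, 1, 0]
Event 10 stamp: [4, 3, 3, 1]
[0, 0, 1, 0] <= [4, 3, 3, 1]? True
[4, 3, 3, 1] <= [0, 0, 1, 0]? False
Relation: before

Answer: before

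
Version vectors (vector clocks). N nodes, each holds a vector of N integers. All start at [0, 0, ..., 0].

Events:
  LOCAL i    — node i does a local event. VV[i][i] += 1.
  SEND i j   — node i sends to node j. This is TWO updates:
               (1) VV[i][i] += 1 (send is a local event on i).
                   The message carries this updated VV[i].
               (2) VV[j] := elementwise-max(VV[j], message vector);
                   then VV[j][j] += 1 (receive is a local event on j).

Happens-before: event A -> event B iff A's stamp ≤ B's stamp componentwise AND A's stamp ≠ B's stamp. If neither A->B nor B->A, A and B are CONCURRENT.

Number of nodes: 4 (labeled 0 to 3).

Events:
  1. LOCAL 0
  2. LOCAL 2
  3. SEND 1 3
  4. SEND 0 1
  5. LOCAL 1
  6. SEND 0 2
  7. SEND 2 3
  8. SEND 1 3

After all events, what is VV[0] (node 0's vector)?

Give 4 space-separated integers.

Answer: 3 0 0 0

Derivation:
Initial: VV[0]=[0, 0, 0, 0]
Initial: VV[1]=[0, 0, 0, 0]
Initial: VV[2]=[0, 0, 0, 0]
Initial: VV[3]=[0, 0, 0, 0]
Event 1: LOCAL 0: VV[0][0]++ -> VV[0]=[1, 0, 0, 0]
Event 2: LOCAL 2: VV[2][2]++ -> VV[2]=[0, 0, 1, 0]
Event 3: SEND 1->3: VV[1][1]++ -> VV[1]=[0, 1, 0, 0], msg_vec=[0, 1, 0, 0]; VV[3]=max(VV[3],msg_vec) then VV[3][3]++ -> VV[3]=[0, 1, 0, 1]
Event 4: SEND 0->1: VV[0][0]++ -> VV[0]=[2, 0, 0, 0], msg_vec=[2, 0, 0, 0]; VV[1]=max(VV[1],msg_vec) then VV[1][1]++ -> VV[1]=[2, 2, 0, 0]
Event 5: LOCAL 1: VV[1][1]++ -> VV[1]=[2, 3, 0, 0]
Event 6: SEND 0->2: VV[0][0]++ -> VV[0]=[3, 0, 0, 0], msg_vec=[3, 0, 0, 0]; VV[2]=max(VV[2],msg_vec) then VV[2][2]++ -> VV[2]=[3, 0, 2, 0]
Event 7: SEND 2->3: VV[2][2]++ -> VV[2]=[3, 0, 3, 0], msg_vec=[3, 0, 3, 0]; VV[3]=max(VV[3],msg_vec) then VV[3][3]++ -> VV[3]=[3, 1, 3, 2]
Event 8: SEND 1->3: VV[1][1]++ -> VV[1]=[2, 4, 0, 0], msg_vec=[2, 4, 0, 0]; VV[3]=max(VV[3],msg_vec) then VV[3][3]++ -> VV[3]=[3, 4, 3, 3]
Final vectors: VV[0]=[3, 0, 0, 0]; VV[1]=[2, 4, 0, 0]; VV[2]=[3, 0, 3, 0]; VV[3]=[3, 4, 3, 3]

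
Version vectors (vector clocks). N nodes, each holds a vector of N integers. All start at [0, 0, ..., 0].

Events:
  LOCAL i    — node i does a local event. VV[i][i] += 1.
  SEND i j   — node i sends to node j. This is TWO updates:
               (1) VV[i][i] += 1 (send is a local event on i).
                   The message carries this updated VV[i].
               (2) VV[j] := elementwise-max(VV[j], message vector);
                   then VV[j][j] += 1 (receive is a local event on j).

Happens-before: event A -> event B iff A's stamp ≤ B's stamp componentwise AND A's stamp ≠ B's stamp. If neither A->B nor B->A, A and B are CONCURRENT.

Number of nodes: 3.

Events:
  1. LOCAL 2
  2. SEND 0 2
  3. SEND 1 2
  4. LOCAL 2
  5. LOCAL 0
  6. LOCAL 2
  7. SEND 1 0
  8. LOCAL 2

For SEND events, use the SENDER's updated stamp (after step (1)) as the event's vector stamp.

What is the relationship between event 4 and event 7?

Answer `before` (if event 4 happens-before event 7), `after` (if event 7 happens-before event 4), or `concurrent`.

Initial: VV[0]=[0, 0, 0]
Initial: VV[1]=[0, 0, 0]
Initial: VV[2]=[0, 0, 0]
Event 1: LOCAL 2: VV[2][2]++ -> VV[2]=[0, 0, 1]
Event 2: SEND 0->2: VV[0][0]++ -> VV[0]=[1, 0, 0], msg_vec=[1, 0, 0]; VV[2]=max(VV[2],msg_vec) then VV[2][2]++ -> VV[2]=[1, 0, 2]
Event 3: SEND 1->2: VV[1][1]++ -> VV[1]=[0, 1, 0], msg_vec=[0, 1, 0]; VV[2]=max(VV[2],msg_vec) then VV[2][2]++ -> VV[2]=[1, 1, 3]
Event 4: LOCAL 2: VV[2][2]++ -> VV[2]=[1, 1, 4]
Event 5: LOCAL 0: VV[0][0]++ -> VV[0]=[2, 0, 0]
Event 6: LOCAL 2: VV[2][2]++ -> VV[2]=[1, 1, 5]
Event 7: SEND 1->0: VV[1][1]++ -> VV[1]=[0, 2, 0], msg_vec=[0, 2, 0]; VV[0]=max(VV[0],msg_vec) then VV[0][0]++ -> VV[0]=[3, 2, 0]
Event 8: LOCAL 2: VV[2][2]++ -> VV[2]=[1, 1, 6]
Event 4 stamp: [1, 1, 4]
Event 7 stamp: [0, 2, 0]
[1, 1, 4] <= [0, 2, 0]? False
[0, 2, 0] <= [1, 1, 4]? False
Relation: concurrent

Answer: concurrent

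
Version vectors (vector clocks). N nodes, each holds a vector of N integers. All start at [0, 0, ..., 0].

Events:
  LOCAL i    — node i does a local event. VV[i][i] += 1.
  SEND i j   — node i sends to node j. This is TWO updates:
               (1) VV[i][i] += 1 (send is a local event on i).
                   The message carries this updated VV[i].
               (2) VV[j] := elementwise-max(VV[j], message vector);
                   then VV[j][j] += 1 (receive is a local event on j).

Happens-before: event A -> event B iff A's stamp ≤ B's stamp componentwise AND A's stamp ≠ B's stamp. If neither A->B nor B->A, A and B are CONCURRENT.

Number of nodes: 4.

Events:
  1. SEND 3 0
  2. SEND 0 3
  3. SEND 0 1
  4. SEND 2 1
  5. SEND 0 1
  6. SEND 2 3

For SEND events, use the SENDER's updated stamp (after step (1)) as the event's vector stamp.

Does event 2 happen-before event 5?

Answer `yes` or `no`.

Initial: VV[0]=[0, 0, 0, 0]
Initial: VV[1]=[0, 0, 0, 0]
Initial: VV[2]=[0, 0, 0, 0]
Initial: VV[3]=[0, 0, 0, 0]
Event 1: SEND 3->0: VV[3][3]++ -> VV[3]=[0, 0, 0, 1], msg_vec=[0, 0, 0, 1]; VV[0]=max(VV[0],msg_vec) then VV[0][0]++ -> VV[0]=[1, 0, 0, 1]
Event 2: SEND 0->3: VV[0][0]++ -> VV[0]=[2, 0, 0, 1], msg_vec=[2, 0, 0, 1]; VV[3]=max(VV[3],msg_vec) then VV[3][3]++ -> VV[3]=[2, 0, 0, 2]
Event 3: SEND 0->1: VV[0][0]++ -> VV[0]=[3, 0, 0, 1], msg_vec=[3, 0, 0, 1]; VV[1]=max(VV[1],msg_vec) then VV[1][1]++ -> VV[1]=[3, 1, 0, 1]
Event 4: SEND 2->1: VV[2][2]++ -> VV[2]=[0, 0, 1, 0], msg_vec=[0, 0, 1, 0]; VV[1]=max(VV[1],msg_vec) then VV[1][1]++ -> VV[1]=[3, 2, 1, 1]
Event 5: SEND 0->1: VV[0][0]++ -> VV[0]=[4, 0, 0, 1], msg_vec=[4, 0, 0, 1]; VV[1]=max(VV[1],msg_vec) then VV[1][1]++ -> VV[1]=[4, 3, 1, 1]
Event 6: SEND 2->3: VV[2][2]++ -> VV[2]=[0, 0, 2, 0], msg_vec=[0, 0, 2, 0]; VV[3]=max(VV[3],msg_vec) then VV[3][3]++ -> VV[3]=[2, 0, 2, 3]
Event 2 stamp: [2, 0, 0, 1]
Event 5 stamp: [4, 0, 0, 1]
[2, 0, 0, 1] <= [4, 0, 0, 1]? True. Equal? False. Happens-before: True

Answer: yes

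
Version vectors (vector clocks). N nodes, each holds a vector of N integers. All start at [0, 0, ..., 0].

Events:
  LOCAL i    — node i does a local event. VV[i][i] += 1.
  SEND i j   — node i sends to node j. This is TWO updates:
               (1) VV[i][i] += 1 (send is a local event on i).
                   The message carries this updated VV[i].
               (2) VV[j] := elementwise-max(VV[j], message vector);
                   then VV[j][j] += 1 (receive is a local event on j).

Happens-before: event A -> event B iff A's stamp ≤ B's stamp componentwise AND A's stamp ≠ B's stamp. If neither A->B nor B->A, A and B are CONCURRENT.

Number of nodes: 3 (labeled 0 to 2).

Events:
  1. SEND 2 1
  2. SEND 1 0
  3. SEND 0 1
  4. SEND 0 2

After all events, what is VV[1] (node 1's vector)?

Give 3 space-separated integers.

Answer: 2 3 1

Derivation:
Initial: VV[0]=[0, 0, 0]
Initial: VV[1]=[0, 0, 0]
Initial: VV[2]=[0, 0, 0]
Event 1: SEND 2->1: VV[2][2]++ -> VV[2]=[0, 0, 1], msg_vec=[0, 0, 1]; VV[1]=max(VV[1],msg_vec) then VV[1][1]++ -> VV[1]=[0, 1, 1]
Event 2: SEND 1->0: VV[1][1]++ -> VV[1]=[0, 2, 1], msg_vec=[0, 2, 1]; VV[0]=max(VV[0],msg_vec) then VV[0][0]++ -> VV[0]=[1, 2, 1]
Event 3: SEND 0->1: VV[0][0]++ -> VV[0]=[2, 2, 1], msg_vec=[2, 2, 1]; VV[1]=max(VV[1],msg_vec) then VV[1][1]++ -> VV[1]=[2, 3, 1]
Event 4: SEND 0->2: VV[0][0]++ -> VV[0]=[3, 2, 1], msg_vec=[3, 2, 1]; VV[2]=max(VV[2],msg_vec) then VV[2][2]++ -> VV[2]=[3, 2, 2]
Final vectors: VV[0]=[3, 2, 1]; VV[1]=[2, 3, 1]; VV[2]=[3, 2, 2]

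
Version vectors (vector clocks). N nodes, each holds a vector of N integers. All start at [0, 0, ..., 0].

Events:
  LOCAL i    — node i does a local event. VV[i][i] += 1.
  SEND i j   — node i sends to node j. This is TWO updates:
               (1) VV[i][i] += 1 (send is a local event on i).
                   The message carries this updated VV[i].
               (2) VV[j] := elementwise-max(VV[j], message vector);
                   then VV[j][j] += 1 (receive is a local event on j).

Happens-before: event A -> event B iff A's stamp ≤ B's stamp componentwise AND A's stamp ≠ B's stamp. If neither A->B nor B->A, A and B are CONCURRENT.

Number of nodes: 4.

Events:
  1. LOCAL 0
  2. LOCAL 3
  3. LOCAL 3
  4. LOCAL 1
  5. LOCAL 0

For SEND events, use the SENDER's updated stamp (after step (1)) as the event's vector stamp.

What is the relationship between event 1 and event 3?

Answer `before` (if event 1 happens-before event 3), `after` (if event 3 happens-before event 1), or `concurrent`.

Answer: concurrent

Derivation:
Initial: VV[0]=[0, 0, 0, 0]
Initial: VV[1]=[0, 0, 0, 0]
Initial: VV[2]=[0, 0, 0, 0]
Initial: VV[3]=[0, 0, 0, 0]
Event 1: LOCAL 0: VV[0][0]++ -> VV[0]=[1, 0, 0, 0]
Event 2: LOCAL 3: VV[3][3]++ -> VV[3]=[0, 0, 0, 1]
Event 3: LOCAL 3: VV[3][3]++ -> VV[3]=[0, 0, 0, 2]
Event 4: LOCAL 1: VV[1][1]++ -> VV[1]=[0, 1, 0, 0]
Event 5: LOCAL 0: VV[0][0]++ -> VV[0]=[2, 0, 0, 0]
Event 1 stamp: [1, 0, 0, 0]
Event 3 stamp: [0, 0, 0, 2]
[1, 0, 0, 0] <= [0, 0, 0, 2]? False
[0, 0, 0, 2] <= [1, 0, 0, 0]? False
Relation: concurrent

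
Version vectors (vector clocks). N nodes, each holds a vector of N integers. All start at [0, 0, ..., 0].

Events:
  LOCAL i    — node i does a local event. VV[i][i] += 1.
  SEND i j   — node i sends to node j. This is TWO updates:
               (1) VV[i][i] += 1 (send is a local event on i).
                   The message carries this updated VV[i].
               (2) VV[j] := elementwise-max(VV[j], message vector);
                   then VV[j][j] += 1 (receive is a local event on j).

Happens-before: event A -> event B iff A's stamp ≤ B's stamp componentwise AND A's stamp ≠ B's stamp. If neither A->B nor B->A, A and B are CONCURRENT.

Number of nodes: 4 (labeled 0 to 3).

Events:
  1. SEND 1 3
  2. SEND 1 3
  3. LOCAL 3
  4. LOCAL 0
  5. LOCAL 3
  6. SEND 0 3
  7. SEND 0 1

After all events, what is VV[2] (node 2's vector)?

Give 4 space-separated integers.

Answer: 0 0 0 0

Derivation:
Initial: VV[0]=[0, 0, 0, 0]
Initial: VV[1]=[0, 0, 0, 0]
Initial: VV[2]=[0, 0, 0, 0]
Initial: VV[3]=[0, 0, 0, 0]
Event 1: SEND 1->3: VV[1][1]++ -> VV[1]=[0, 1, 0, 0], msg_vec=[0, 1, 0, 0]; VV[3]=max(VV[3],msg_vec) then VV[3][3]++ -> VV[3]=[0, 1, 0, 1]
Event 2: SEND 1->3: VV[1][1]++ -> VV[1]=[0, 2, 0, 0], msg_vec=[0, 2, 0, 0]; VV[3]=max(VV[3],msg_vec) then VV[3][3]++ -> VV[3]=[0, 2, 0, 2]
Event 3: LOCAL 3: VV[3][3]++ -> VV[3]=[0, 2, 0, 3]
Event 4: LOCAL 0: VV[0][0]++ -> VV[0]=[1, 0, 0, 0]
Event 5: LOCAL 3: VV[3][3]++ -> VV[3]=[0, 2, 0, 4]
Event 6: SEND 0->3: VV[0][0]++ -> VV[0]=[2, 0, 0, 0], msg_vec=[2, 0, 0, 0]; VV[3]=max(VV[3],msg_vec) then VV[3][3]++ -> VV[3]=[2, 2, 0, 5]
Event 7: SEND 0->1: VV[0][0]++ -> VV[0]=[3, 0, 0, 0], msg_vec=[3, 0, 0, 0]; VV[1]=max(VV[1],msg_vec) then VV[1][1]++ -> VV[1]=[3, 3, 0, 0]
Final vectors: VV[0]=[3, 0, 0, 0]; VV[1]=[3, 3, 0, 0]; VV[2]=[0, 0, 0, 0]; VV[3]=[2, 2, 0, 5]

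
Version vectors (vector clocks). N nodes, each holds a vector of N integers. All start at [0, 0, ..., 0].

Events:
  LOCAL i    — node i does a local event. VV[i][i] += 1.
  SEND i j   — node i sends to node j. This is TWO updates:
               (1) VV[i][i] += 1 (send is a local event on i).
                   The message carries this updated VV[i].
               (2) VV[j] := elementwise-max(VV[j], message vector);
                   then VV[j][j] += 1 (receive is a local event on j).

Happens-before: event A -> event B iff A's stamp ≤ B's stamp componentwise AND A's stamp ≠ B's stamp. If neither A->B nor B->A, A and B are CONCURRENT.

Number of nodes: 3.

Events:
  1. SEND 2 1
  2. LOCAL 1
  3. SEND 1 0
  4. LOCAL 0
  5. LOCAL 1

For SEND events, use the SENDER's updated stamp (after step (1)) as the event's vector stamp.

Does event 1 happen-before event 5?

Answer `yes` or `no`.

Initial: VV[0]=[0, 0, 0]
Initial: VV[1]=[0, 0, 0]
Initial: VV[2]=[0, 0, 0]
Event 1: SEND 2->1: VV[2][2]++ -> VV[2]=[0, 0, 1], msg_vec=[0, 0, 1]; VV[1]=max(VV[1],msg_vec) then VV[1][1]++ -> VV[1]=[0, 1, 1]
Event 2: LOCAL 1: VV[1][1]++ -> VV[1]=[0, 2, 1]
Event 3: SEND 1->0: VV[1][1]++ -> VV[1]=[0, 3, 1], msg_vec=[0, 3, 1]; VV[0]=max(VV[0],msg_vec) then VV[0][0]++ -> VV[0]=[1, 3, 1]
Event 4: LOCAL 0: VV[0][0]++ -> VV[0]=[2, 3, 1]
Event 5: LOCAL 1: VV[1][1]++ -> VV[1]=[0, 4, 1]
Event 1 stamp: [0, 0, 1]
Event 5 stamp: [0, 4, 1]
[0, 0, 1] <= [0, 4, 1]? True. Equal? False. Happens-before: True

Answer: yes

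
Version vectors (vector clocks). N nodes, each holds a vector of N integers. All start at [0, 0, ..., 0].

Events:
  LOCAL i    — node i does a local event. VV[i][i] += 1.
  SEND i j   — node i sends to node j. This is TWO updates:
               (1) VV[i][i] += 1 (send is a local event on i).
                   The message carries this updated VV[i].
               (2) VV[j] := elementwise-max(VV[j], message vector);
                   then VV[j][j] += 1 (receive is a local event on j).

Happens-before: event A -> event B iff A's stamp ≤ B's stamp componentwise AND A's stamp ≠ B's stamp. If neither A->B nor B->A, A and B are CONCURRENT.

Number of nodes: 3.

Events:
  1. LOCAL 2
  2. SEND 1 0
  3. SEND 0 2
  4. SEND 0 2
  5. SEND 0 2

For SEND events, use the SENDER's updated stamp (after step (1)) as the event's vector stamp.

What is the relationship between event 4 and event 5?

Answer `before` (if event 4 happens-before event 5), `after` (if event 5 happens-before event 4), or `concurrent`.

Initial: VV[0]=[0, 0, 0]
Initial: VV[1]=[0, 0, 0]
Initial: VV[2]=[0, 0, 0]
Event 1: LOCAL 2: VV[2][2]++ -> VV[2]=[0, 0, 1]
Event 2: SEND 1->0: VV[1][1]++ -> VV[1]=[0, 1, 0], msg_vec=[0, 1, 0]; VV[0]=max(VV[0],msg_vec) then VV[0][0]++ -> VV[0]=[1, 1, 0]
Event 3: SEND 0->2: VV[0][0]++ -> VV[0]=[2, 1, 0], msg_vec=[2, 1, 0]; VV[2]=max(VV[2],msg_vec) then VV[2][2]++ -> VV[2]=[2, 1, 2]
Event 4: SEND 0->2: VV[0][0]++ -> VV[0]=[3, 1, 0], msg_vec=[3, 1, 0]; VV[2]=max(VV[2],msg_vec) then VV[2][2]++ -> VV[2]=[3, 1, 3]
Event 5: SEND 0->2: VV[0][0]++ -> VV[0]=[4, 1, 0], msg_vec=[4, 1, 0]; VV[2]=max(VV[2],msg_vec) then VV[2][2]++ -> VV[2]=[4, 1, 4]
Event 4 stamp: [3, 1, 0]
Event 5 stamp: [4, 1, 0]
[3, 1, 0] <= [4, 1, 0]? True
[4, 1, 0] <= [3, 1, 0]? False
Relation: before

Answer: before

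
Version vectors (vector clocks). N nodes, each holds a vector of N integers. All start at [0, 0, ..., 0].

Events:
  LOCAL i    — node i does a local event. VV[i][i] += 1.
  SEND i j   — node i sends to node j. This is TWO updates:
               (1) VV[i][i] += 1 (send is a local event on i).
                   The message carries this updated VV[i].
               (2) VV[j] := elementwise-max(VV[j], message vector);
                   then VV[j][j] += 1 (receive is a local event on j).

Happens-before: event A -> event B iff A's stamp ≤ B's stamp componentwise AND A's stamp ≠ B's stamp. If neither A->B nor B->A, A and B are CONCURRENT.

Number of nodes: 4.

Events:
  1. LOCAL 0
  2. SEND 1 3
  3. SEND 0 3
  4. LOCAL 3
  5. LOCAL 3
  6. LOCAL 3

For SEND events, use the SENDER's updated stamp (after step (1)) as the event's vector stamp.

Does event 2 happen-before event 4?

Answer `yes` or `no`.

Answer: yes

Derivation:
Initial: VV[0]=[0, 0, 0, 0]
Initial: VV[1]=[0, 0, 0, 0]
Initial: VV[2]=[0, 0, 0, 0]
Initial: VV[3]=[0, 0, 0, 0]
Event 1: LOCAL 0: VV[0][0]++ -> VV[0]=[1, 0, 0, 0]
Event 2: SEND 1->3: VV[1][1]++ -> VV[1]=[0, 1, 0, 0], msg_vec=[0, 1, 0, 0]; VV[3]=max(VV[3],msg_vec) then VV[3][3]++ -> VV[3]=[0, 1, 0, 1]
Event 3: SEND 0->3: VV[0][0]++ -> VV[0]=[2, 0, 0, 0], msg_vec=[2, 0, 0, 0]; VV[3]=max(VV[3],msg_vec) then VV[3][3]++ -> VV[3]=[2, 1, 0, 2]
Event 4: LOCAL 3: VV[3][3]++ -> VV[3]=[2, 1, 0, 3]
Event 5: LOCAL 3: VV[3][3]++ -> VV[3]=[2, 1, 0, 4]
Event 6: LOCAL 3: VV[3][3]++ -> VV[3]=[2, 1, 0, 5]
Event 2 stamp: [0, 1, 0, 0]
Event 4 stamp: [2, 1, 0, 3]
[0, 1, 0, 0] <= [2, 1, 0, 3]? True. Equal? False. Happens-before: True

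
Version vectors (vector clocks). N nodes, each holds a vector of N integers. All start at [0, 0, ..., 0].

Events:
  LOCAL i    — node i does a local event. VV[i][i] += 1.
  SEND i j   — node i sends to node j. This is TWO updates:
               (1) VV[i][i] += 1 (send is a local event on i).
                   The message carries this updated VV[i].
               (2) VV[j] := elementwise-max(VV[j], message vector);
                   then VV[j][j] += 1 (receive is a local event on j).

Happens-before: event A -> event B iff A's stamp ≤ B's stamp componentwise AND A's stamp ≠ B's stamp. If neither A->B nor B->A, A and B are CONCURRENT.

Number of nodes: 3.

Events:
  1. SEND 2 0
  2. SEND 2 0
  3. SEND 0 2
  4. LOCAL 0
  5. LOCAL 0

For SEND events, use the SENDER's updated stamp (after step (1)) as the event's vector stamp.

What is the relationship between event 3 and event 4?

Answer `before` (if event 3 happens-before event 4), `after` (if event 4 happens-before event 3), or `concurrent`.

Answer: before

Derivation:
Initial: VV[0]=[0, 0, 0]
Initial: VV[1]=[0, 0, 0]
Initial: VV[2]=[0, 0, 0]
Event 1: SEND 2->0: VV[2][2]++ -> VV[2]=[0, 0, 1], msg_vec=[0, 0, 1]; VV[0]=max(VV[0],msg_vec) then VV[0][0]++ -> VV[0]=[1, 0, 1]
Event 2: SEND 2->0: VV[2][2]++ -> VV[2]=[0, 0, 2], msg_vec=[0, 0, 2]; VV[0]=max(VV[0],msg_vec) then VV[0][0]++ -> VV[0]=[2, 0, 2]
Event 3: SEND 0->2: VV[0][0]++ -> VV[0]=[3, 0, 2], msg_vec=[3, 0, 2]; VV[2]=max(VV[2],msg_vec) then VV[2][2]++ -> VV[2]=[3, 0, 3]
Event 4: LOCAL 0: VV[0][0]++ -> VV[0]=[4, 0, 2]
Event 5: LOCAL 0: VV[0][0]++ -> VV[0]=[5, 0, 2]
Event 3 stamp: [3, 0, 2]
Event 4 stamp: [4, 0, 2]
[3, 0, 2] <= [4, 0, 2]? True
[4, 0, 2] <= [3, 0, 2]? False
Relation: before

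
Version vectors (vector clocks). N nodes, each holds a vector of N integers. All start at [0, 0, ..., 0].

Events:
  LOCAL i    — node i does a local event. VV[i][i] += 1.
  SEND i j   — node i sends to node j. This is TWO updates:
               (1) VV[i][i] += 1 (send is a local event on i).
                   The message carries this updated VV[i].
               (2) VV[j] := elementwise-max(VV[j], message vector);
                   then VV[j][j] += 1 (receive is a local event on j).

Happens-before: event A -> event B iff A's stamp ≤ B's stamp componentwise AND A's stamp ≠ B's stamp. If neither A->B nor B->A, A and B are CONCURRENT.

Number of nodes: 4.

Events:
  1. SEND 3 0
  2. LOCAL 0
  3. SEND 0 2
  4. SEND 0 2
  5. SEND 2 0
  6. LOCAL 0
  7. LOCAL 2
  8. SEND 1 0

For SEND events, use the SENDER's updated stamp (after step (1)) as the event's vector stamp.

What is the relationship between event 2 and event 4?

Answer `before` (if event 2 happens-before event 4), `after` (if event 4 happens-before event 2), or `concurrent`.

Answer: before

Derivation:
Initial: VV[0]=[0, 0, 0, 0]
Initial: VV[1]=[0, 0, 0, 0]
Initial: VV[2]=[0, 0, 0, 0]
Initial: VV[3]=[0, 0, 0, 0]
Event 1: SEND 3->0: VV[3][3]++ -> VV[3]=[0, 0, 0, 1], msg_vec=[0, 0, 0, 1]; VV[0]=max(VV[0],msg_vec) then VV[0][0]++ -> VV[0]=[1, 0, 0, 1]
Event 2: LOCAL 0: VV[0][0]++ -> VV[0]=[2, 0, 0, 1]
Event 3: SEND 0->2: VV[0][0]++ -> VV[0]=[3, 0, 0, 1], msg_vec=[3, 0, 0, 1]; VV[2]=max(VV[2],msg_vec) then VV[2][2]++ -> VV[2]=[3, 0, 1, 1]
Event 4: SEND 0->2: VV[0][0]++ -> VV[0]=[4, 0, 0, 1], msg_vec=[4, 0, 0, 1]; VV[2]=max(VV[2],msg_vec) then VV[2][2]++ -> VV[2]=[4, 0, 2, 1]
Event 5: SEND 2->0: VV[2][2]++ -> VV[2]=[4, 0, 3, 1], msg_vec=[4, 0, 3, 1]; VV[0]=max(VV[0],msg_vec) then VV[0][0]++ -> VV[0]=[5, 0, 3, 1]
Event 6: LOCAL 0: VV[0][0]++ -> VV[0]=[6, 0, 3, 1]
Event 7: LOCAL 2: VV[2][2]++ -> VV[2]=[4, 0, 4, 1]
Event 8: SEND 1->0: VV[1][1]++ -> VV[1]=[0, 1, 0, 0], msg_vec=[0, 1, 0, 0]; VV[0]=max(VV[0],msg_vec) then VV[0][0]++ -> VV[0]=[7, 1, 3, 1]
Event 2 stamp: [2, 0, 0, 1]
Event 4 stamp: [4, 0, 0, 1]
[2, 0, 0, 1] <= [4, 0, 0, 1]? True
[4, 0, 0, 1] <= [2, 0, 0, 1]? False
Relation: before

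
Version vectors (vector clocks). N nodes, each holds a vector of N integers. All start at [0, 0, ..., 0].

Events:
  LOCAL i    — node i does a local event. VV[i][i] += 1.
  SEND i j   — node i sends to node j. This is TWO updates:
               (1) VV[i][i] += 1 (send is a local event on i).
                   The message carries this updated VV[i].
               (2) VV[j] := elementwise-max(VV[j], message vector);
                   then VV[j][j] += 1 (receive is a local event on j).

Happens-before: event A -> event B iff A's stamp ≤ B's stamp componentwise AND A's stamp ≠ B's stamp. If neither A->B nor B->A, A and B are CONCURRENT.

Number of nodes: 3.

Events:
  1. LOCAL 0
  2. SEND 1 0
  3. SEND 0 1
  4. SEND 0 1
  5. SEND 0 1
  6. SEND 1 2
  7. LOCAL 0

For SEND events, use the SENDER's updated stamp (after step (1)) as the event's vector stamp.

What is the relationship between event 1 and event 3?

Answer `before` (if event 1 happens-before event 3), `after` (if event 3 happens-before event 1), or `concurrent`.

Initial: VV[0]=[0, 0, 0]
Initial: VV[1]=[0, 0, 0]
Initial: VV[2]=[0, 0, 0]
Event 1: LOCAL 0: VV[0][0]++ -> VV[0]=[1, 0, 0]
Event 2: SEND 1->0: VV[1][1]++ -> VV[1]=[0, 1, 0], msg_vec=[0, 1, 0]; VV[0]=max(VV[0],msg_vec) then VV[0][0]++ -> VV[0]=[2, 1, 0]
Event 3: SEND 0->1: VV[0][0]++ -> VV[0]=[3, 1, 0], msg_vec=[3, 1, 0]; VV[1]=max(VV[1],msg_vec) then VV[1][1]++ -> VV[1]=[3, 2, 0]
Event 4: SEND 0->1: VV[0][0]++ -> VV[0]=[4, 1, 0], msg_vec=[4, 1, 0]; VV[1]=max(VV[1],msg_vec) then VV[1][1]++ -> VV[1]=[4, 3, 0]
Event 5: SEND 0->1: VV[0][0]++ -> VV[0]=[5, 1, 0], msg_vec=[5, 1, 0]; VV[1]=max(VV[1],msg_vec) then VV[1][1]++ -> VV[1]=[5, 4, 0]
Event 6: SEND 1->2: VV[1][1]++ -> VV[1]=[5, 5, 0], msg_vec=[5, 5, 0]; VV[2]=max(VV[2],msg_vec) then VV[2][2]++ -> VV[2]=[5, 5, 1]
Event 7: LOCAL 0: VV[0][0]++ -> VV[0]=[6, 1, 0]
Event 1 stamp: [1, 0, 0]
Event 3 stamp: [3, 1, 0]
[1, 0, 0] <= [3, 1, 0]? True
[3, 1, 0] <= [1, 0, 0]? False
Relation: before

Answer: before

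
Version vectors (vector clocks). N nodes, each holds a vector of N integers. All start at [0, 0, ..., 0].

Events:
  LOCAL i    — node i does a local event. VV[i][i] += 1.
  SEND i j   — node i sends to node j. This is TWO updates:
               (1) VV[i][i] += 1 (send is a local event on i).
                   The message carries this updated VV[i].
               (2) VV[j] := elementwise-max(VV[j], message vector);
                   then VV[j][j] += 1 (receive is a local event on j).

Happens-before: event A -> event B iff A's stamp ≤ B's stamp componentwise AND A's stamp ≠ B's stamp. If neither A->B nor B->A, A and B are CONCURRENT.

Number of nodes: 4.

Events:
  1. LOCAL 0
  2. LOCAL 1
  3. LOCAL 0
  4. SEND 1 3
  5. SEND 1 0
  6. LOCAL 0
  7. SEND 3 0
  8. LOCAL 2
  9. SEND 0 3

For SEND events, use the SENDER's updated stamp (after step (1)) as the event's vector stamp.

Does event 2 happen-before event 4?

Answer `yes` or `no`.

Initial: VV[0]=[0, 0, 0, 0]
Initial: VV[1]=[0, 0, 0, 0]
Initial: VV[2]=[0, 0, 0, 0]
Initial: VV[3]=[0, 0, 0, 0]
Event 1: LOCAL 0: VV[0][0]++ -> VV[0]=[1, 0, 0, 0]
Event 2: LOCAL 1: VV[1][1]++ -> VV[1]=[0, 1, 0, 0]
Event 3: LOCAL 0: VV[0][0]++ -> VV[0]=[2, 0, 0, 0]
Event 4: SEND 1->3: VV[1][1]++ -> VV[1]=[0, 2, 0, 0], msg_vec=[0, 2, 0, 0]; VV[3]=max(VV[3],msg_vec) then VV[3][3]++ -> VV[3]=[0, 2, 0, 1]
Event 5: SEND 1->0: VV[1][1]++ -> VV[1]=[0, 3, 0, 0], msg_vec=[0, 3, 0, 0]; VV[0]=max(VV[0],msg_vec) then VV[0][0]++ -> VV[0]=[3, 3, 0, 0]
Event 6: LOCAL 0: VV[0][0]++ -> VV[0]=[4, 3, 0, 0]
Event 7: SEND 3->0: VV[3][3]++ -> VV[3]=[0, 2, 0, 2], msg_vec=[0, 2, 0, 2]; VV[0]=max(VV[0],msg_vec) then VV[0][0]++ -> VV[0]=[5, 3, 0, 2]
Event 8: LOCAL 2: VV[2][2]++ -> VV[2]=[0, 0, 1, 0]
Event 9: SEND 0->3: VV[0][0]++ -> VV[0]=[6, 3, 0, 2], msg_vec=[6, 3, 0, 2]; VV[3]=max(VV[3],msg_vec) then VV[3][3]++ -> VV[3]=[6, 3, 0, 3]
Event 2 stamp: [0, 1, 0, 0]
Event 4 stamp: [0, 2, 0, 0]
[0, 1, 0, 0] <= [0, 2, 0, 0]? True. Equal? False. Happens-before: True

Answer: yes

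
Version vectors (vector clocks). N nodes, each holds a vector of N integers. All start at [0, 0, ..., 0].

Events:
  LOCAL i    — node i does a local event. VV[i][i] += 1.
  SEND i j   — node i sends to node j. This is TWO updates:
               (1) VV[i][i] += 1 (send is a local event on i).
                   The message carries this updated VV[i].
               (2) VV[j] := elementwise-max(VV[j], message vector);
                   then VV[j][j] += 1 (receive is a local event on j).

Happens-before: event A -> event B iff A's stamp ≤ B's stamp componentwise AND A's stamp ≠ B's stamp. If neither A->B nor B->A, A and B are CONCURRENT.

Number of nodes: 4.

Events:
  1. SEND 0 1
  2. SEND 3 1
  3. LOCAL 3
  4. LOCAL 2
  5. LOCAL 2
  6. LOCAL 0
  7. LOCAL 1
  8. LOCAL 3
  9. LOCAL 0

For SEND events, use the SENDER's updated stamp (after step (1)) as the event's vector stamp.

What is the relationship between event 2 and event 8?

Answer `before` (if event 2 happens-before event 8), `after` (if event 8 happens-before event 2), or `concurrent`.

Initial: VV[0]=[0, 0, 0, 0]
Initial: VV[1]=[0, 0, 0, 0]
Initial: VV[2]=[0, 0, 0, 0]
Initial: VV[3]=[0, 0, 0, 0]
Event 1: SEND 0->1: VV[0][0]++ -> VV[0]=[1, 0, 0, 0], msg_vec=[1, 0, 0, 0]; VV[1]=max(VV[1],msg_vec) then VV[1][1]++ -> VV[1]=[1, 1, 0, 0]
Event 2: SEND 3->1: VV[3][3]++ -> VV[3]=[0, 0, 0, 1], msg_vec=[0, 0, 0, 1]; VV[1]=max(VV[1],msg_vec) then VV[1][1]++ -> VV[1]=[1, 2, 0, 1]
Event 3: LOCAL 3: VV[3][3]++ -> VV[3]=[0, 0, 0, 2]
Event 4: LOCAL 2: VV[2][2]++ -> VV[2]=[0, 0, 1, 0]
Event 5: LOCAL 2: VV[2][2]++ -> VV[2]=[0, 0, 2, 0]
Event 6: LOCAL 0: VV[0][0]++ -> VV[0]=[2, 0, 0, 0]
Event 7: LOCAL 1: VV[1][1]++ -> VV[1]=[1, 3, 0, 1]
Event 8: LOCAL 3: VV[3][3]++ -> VV[3]=[0, 0, 0, 3]
Event 9: LOCAL 0: VV[0][0]++ -> VV[0]=[3, 0, 0, 0]
Event 2 stamp: [0, 0, 0, 1]
Event 8 stamp: [0, 0, 0, 3]
[0, 0, 0, 1] <= [0, 0, 0, 3]? True
[0, 0, 0, 3] <= [0, 0, 0, 1]? False
Relation: before

Answer: before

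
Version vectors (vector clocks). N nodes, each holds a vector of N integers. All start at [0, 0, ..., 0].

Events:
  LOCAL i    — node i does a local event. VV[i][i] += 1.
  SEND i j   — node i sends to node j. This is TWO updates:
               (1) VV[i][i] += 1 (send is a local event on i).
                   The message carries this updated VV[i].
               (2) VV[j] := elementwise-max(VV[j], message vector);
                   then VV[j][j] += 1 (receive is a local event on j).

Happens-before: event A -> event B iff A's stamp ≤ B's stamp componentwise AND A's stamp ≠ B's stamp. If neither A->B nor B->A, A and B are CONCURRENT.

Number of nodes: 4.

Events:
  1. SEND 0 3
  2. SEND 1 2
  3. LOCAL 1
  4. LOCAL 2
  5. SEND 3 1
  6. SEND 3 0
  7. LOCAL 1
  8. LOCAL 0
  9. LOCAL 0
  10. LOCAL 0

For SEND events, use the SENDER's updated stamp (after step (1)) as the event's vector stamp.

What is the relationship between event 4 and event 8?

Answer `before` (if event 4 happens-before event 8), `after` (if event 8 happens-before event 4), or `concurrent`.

Answer: concurrent

Derivation:
Initial: VV[0]=[0, 0, 0, 0]
Initial: VV[1]=[0, 0, 0, 0]
Initial: VV[2]=[0, 0, 0, 0]
Initial: VV[3]=[0, 0, 0, 0]
Event 1: SEND 0->3: VV[0][0]++ -> VV[0]=[1, 0, 0, 0], msg_vec=[1, 0, 0, 0]; VV[3]=max(VV[3],msg_vec) then VV[3][3]++ -> VV[3]=[1, 0, 0, 1]
Event 2: SEND 1->2: VV[1][1]++ -> VV[1]=[0, 1, 0, 0], msg_vec=[0, 1, 0, 0]; VV[2]=max(VV[2],msg_vec) then VV[2][2]++ -> VV[2]=[0, 1, 1, 0]
Event 3: LOCAL 1: VV[1][1]++ -> VV[1]=[0, 2, 0, 0]
Event 4: LOCAL 2: VV[2][2]++ -> VV[2]=[0, 1, 2, 0]
Event 5: SEND 3->1: VV[3][3]++ -> VV[3]=[1, 0, 0, 2], msg_vec=[1, 0, 0, 2]; VV[1]=max(VV[1],msg_vec) then VV[1][1]++ -> VV[1]=[1, 3, 0, 2]
Event 6: SEND 3->0: VV[3][3]++ -> VV[3]=[1, 0, 0, 3], msg_vec=[1, 0, 0, 3]; VV[0]=max(VV[0],msg_vec) then VV[0][0]++ -> VV[0]=[2, 0, 0, 3]
Event 7: LOCAL 1: VV[1][1]++ -> VV[1]=[1, 4, 0, 2]
Event 8: LOCAL 0: VV[0][0]++ -> VV[0]=[3, 0, 0, 3]
Event 9: LOCAL 0: VV[0][0]++ -> VV[0]=[4, 0, 0, 3]
Event 10: LOCAL 0: VV[0][0]++ -> VV[0]=[5, 0, 0, 3]
Event 4 stamp: [0, 1, 2, 0]
Event 8 stamp: [3, 0, 0, 3]
[0, 1, 2, 0] <= [3, 0, 0, 3]? False
[3, 0, 0, 3] <= [0, 1, 2, 0]? False
Relation: concurrent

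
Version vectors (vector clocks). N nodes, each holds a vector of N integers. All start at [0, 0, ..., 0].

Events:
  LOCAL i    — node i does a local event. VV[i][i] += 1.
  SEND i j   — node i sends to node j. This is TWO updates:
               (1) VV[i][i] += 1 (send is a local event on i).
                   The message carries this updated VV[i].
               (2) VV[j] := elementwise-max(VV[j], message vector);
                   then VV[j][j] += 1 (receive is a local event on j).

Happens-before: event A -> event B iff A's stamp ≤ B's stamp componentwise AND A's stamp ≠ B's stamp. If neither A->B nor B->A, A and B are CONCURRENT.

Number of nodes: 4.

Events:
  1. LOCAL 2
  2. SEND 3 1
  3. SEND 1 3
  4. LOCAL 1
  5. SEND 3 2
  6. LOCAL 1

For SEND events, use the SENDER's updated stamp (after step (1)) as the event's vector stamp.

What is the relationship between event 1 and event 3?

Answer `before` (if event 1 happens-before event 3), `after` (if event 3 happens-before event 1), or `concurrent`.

Answer: concurrent

Derivation:
Initial: VV[0]=[0, 0, 0, 0]
Initial: VV[1]=[0, 0, 0, 0]
Initial: VV[2]=[0, 0, 0, 0]
Initial: VV[3]=[0, 0, 0, 0]
Event 1: LOCAL 2: VV[2][2]++ -> VV[2]=[0, 0, 1, 0]
Event 2: SEND 3->1: VV[3][3]++ -> VV[3]=[0, 0, 0, 1], msg_vec=[0, 0, 0, 1]; VV[1]=max(VV[1],msg_vec) then VV[1][1]++ -> VV[1]=[0, 1, 0, 1]
Event 3: SEND 1->3: VV[1][1]++ -> VV[1]=[0, 2, 0, 1], msg_vec=[0, 2, 0, 1]; VV[3]=max(VV[3],msg_vec) then VV[3][3]++ -> VV[3]=[0, 2, 0, 2]
Event 4: LOCAL 1: VV[1][1]++ -> VV[1]=[0, 3, 0, 1]
Event 5: SEND 3->2: VV[3][3]++ -> VV[3]=[0, 2, 0, 3], msg_vec=[0, 2, 0, 3]; VV[2]=max(VV[2],msg_vec) then VV[2][2]++ -> VV[2]=[0, 2, 2, 3]
Event 6: LOCAL 1: VV[1][1]++ -> VV[1]=[0, 4, 0, 1]
Event 1 stamp: [0, 0, 1, 0]
Event 3 stamp: [0, 2, 0, 1]
[0, 0, 1, 0] <= [0, 2, 0, 1]? False
[0, 2, 0, 1] <= [0, 0, 1, 0]? False
Relation: concurrent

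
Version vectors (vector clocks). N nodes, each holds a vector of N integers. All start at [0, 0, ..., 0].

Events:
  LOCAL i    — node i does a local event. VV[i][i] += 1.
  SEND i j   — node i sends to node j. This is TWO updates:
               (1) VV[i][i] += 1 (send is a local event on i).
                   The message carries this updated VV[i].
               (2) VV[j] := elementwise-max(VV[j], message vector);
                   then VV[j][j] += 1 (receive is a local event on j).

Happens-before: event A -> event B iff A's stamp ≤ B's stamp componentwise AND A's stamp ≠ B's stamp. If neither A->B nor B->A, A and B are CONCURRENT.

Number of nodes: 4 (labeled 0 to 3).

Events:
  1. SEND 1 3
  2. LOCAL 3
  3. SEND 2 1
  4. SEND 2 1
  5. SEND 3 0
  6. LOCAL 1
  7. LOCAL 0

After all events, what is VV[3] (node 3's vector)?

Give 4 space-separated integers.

Initial: VV[0]=[0, 0, 0, 0]
Initial: VV[1]=[0, 0, 0, 0]
Initial: VV[2]=[0, 0, 0, 0]
Initial: VV[3]=[0, 0, 0, 0]
Event 1: SEND 1->3: VV[1][1]++ -> VV[1]=[0, 1, 0, 0], msg_vec=[0, 1, 0, 0]; VV[3]=max(VV[3],msg_vec) then VV[3][3]++ -> VV[3]=[0, 1, 0, 1]
Event 2: LOCAL 3: VV[3][3]++ -> VV[3]=[0, 1, 0, 2]
Event 3: SEND 2->1: VV[2][2]++ -> VV[2]=[0, 0, 1, 0], msg_vec=[0, 0, 1, 0]; VV[1]=max(VV[1],msg_vec) then VV[1][1]++ -> VV[1]=[0, 2, 1, 0]
Event 4: SEND 2->1: VV[2][2]++ -> VV[2]=[0, 0, 2, 0], msg_vec=[0, 0, 2, 0]; VV[1]=max(VV[1],msg_vec) then VV[1][1]++ -> VV[1]=[0, 3, 2, 0]
Event 5: SEND 3->0: VV[3][3]++ -> VV[3]=[0, 1, 0, 3], msg_vec=[0, 1, 0, 3]; VV[0]=max(VV[0],msg_vec) then VV[0][0]++ -> VV[0]=[1, 1, 0, 3]
Event 6: LOCAL 1: VV[1][1]++ -> VV[1]=[0, 4, 2, 0]
Event 7: LOCAL 0: VV[0][0]++ -> VV[0]=[2, 1, 0, 3]
Final vectors: VV[0]=[2, 1, 0, 3]; VV[1]=[0, 4, 2, 0]; VV[2]=[0, 0, 2, 0]; VV[3]=[0, 1, 0, 3]

Answer: 0 1 0 3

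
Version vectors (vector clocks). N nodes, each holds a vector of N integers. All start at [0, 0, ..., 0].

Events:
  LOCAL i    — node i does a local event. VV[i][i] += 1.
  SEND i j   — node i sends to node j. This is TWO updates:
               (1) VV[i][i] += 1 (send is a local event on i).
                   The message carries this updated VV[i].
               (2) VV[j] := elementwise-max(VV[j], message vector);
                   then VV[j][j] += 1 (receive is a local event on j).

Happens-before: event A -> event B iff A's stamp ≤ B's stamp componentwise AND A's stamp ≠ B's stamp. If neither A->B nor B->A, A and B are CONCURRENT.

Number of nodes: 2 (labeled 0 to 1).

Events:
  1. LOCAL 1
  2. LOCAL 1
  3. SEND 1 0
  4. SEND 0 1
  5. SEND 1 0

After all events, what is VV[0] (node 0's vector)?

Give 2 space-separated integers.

Initial: VV[0]=[0, 0]
Initial: VV[1]=[0, 0]
Event 1: LOCAL 1: VV[1][1]++ -> VV[1]=[0, 1]
Event 2: LOCAL 1: VV[1][1]++ -> VV[1]=[0, 2]
Event 3: SEND 1->0: VV[1][1]++ -> VV[1]=[0, 3], msg_vec=[0, 3]; VV[0]=max(VV[0],msg_vec) then VV[0][0]++ -> VV[0]=[1, 3]
Event 4: SEND 0->1: VV[0][0]++ -> VV[0]=[2, 3], msg_vec=[2, 3]; VV[1]=max(VV[1],msg_vec) then VV[1][1]++ -> VV[1]=[2, 4]
Event 5: SEND 1->0: VV[1][1]++ -> VV[1]=[2, 5], msg_vec=[2, 5]; VV[0]=max(VV[0],msg_vec) then VV[0][0]++ -> VV[0]=[3, 5]
Final vectors: VV[0]=[3, 5]; VV[1]=[2, 5]

Answer: 3 5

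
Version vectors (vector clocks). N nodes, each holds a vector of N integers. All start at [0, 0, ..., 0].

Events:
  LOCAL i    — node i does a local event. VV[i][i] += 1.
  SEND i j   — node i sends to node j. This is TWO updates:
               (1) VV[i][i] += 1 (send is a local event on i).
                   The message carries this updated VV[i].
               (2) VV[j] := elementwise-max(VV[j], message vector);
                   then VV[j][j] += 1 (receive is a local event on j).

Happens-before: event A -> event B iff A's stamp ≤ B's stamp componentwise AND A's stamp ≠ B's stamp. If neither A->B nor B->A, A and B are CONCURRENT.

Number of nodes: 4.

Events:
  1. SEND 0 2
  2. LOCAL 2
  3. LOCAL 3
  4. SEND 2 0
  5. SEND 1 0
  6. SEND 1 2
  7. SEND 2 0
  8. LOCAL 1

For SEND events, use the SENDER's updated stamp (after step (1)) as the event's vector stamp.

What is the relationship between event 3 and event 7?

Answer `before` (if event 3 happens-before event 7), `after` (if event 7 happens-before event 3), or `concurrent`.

Initial: VV[0]=[0, 0, 0, 0]
Initial: VV[1]=[0, 0, 0, 0]
Initial: VV[2]=[0, 0, 0, 0]
Initial: VV[3]=[0, 0, 0, 0]
Event 1: SEND 0->2: VV[0][0]++ -> VV[0]=[1, 0, 0, 0], msg_vec=[1, 0, 0, 0]; VV[2]=max(VV[2],msg_vec) then VV[2][2]++ -> VV[2]=[1, 0, 1, 0]
Event 2: LOCAL 2: VV[2][2]++ -> VV[2]=[1, 0, 2, 0]
Event 3: LOCAL 3: VV[3][3]++ -> VV[3]=[0, 0, 0, 1]
Event 4: SEND 2->0: VV[2][2]++ -> VV[2]=[1, 0, 3, 0], msg_vec=[1, 0, 3, 0]; VV[0]=max(VV[0],msg_vec) then VV[0][0]++ -> VV[0]=[2, 0, 3, 0]
Event 5: SEND 1->0: VV[1][1]++ -> VV[1]=[0, 1, 0, 0], msg_vec=[0, 1, 0, 0]; VV[0]=max(VV[0],msg_vec) then VV[0][0]++ -> VV[0]=[3, 1, 3, 0]
Event 6: SEND 1->2: VV[1][1]++ -> VV[1]=[0, 2, 0, 0], msg_vec=[0, 2, 0, 0]; VV[2]=max(VV[2],msg_vec) then VV[2][2]++ -> VV[2]=[1, 2, 4, 0]
Event 7: SEND 2->0: VV[2][2]++ -> VV[2]=[1, 2, 5, 0], msg_vec=[1, 2, 5, 0]; VV[0]=max(VV[0],msg_vec) then VV[0][0]++ -> VV[0]=[4, 2, 5, 0]
Event 8: LOCAL 1: VV[1][1]++ -> VV[1]=[0, 3, 0, 0]
Event 3 stamp: [0, 0, 0, 1]
Event 7 stamp: [1, 2, 5, 0]
[0, 0, 0, 1] <= [1, 2, 5, 0]? False
[1, 2, 5, 0] <= [0, 0, 0, 1]? False
Relation: concurrent

Answer: concurrent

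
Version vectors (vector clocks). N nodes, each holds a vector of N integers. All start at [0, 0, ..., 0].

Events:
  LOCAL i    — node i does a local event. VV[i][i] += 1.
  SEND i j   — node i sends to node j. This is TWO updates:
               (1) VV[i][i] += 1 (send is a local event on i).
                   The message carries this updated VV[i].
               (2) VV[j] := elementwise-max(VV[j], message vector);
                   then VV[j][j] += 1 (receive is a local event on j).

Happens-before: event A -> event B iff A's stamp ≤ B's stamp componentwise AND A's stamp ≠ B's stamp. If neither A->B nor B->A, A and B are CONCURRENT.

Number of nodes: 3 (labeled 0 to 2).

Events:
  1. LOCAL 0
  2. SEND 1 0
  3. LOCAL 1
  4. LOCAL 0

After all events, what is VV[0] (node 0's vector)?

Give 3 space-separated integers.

Answer: 3 1 0

Derivation:
Initial: VV[0]=[0, 0, 0]
Initial: VV[1]=[0, 0, 0]
Initial: VV[2]=[0, 0, 0]
Event 1: LOCAL 0: VV[0][0]++ -> VV[0]=[1, 0, 0]
Event 2: SEND 1->0: VV[1][1]++ -> VV[1]=[0, 1, 0], msg_vec=[0, 1, 0]; VV[0]=max(VV[0],msg_vec) then VV[0][0]++ -> VV[0]=[2, 1, 0]
Event 3: LOCAL 1: VV[1][1]++ -> VV[1]=[0, 2, 0]
Event 4: LOCAL 0: VV[0][0]++ -> VV[0]=[3, 1, 0]
Final vectors: VV[0]=[3, 1, 0]; VV[1]=[0, 2, 0]; VV[2]=[0, 0, 0]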